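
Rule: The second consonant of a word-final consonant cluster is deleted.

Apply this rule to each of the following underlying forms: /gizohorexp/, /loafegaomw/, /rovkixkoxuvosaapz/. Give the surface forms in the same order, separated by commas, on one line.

gizohorex, loafegaom, rovkixkoxuvosaap

/gizohorexp/: /p/ is the second consonant of a word-final cluster /xp/, so it deletes. → [gizohorex].
/loafegaomw/: /w/ is the second consonant of a word-final cluster /mw/, so it deletes. → [loafegaom].
/rovkixkoxuvosaapz/: /z/ is the second consonant of a word-final cluster /pz/, so it deletes. → [rovkixkoxuvosaap].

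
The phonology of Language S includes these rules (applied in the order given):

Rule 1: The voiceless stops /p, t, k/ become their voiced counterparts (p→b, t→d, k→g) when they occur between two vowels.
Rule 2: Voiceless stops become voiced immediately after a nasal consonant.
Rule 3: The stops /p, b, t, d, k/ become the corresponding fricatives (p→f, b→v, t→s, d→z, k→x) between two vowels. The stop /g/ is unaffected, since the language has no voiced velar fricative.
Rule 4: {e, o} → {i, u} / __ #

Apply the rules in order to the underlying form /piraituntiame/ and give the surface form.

piraizundiami

Rule 1 (intervocalic voicing): /t/ is a voiceless stop between vowels /i/ and /u/, so it voices to [d]. /piraituntiame/ → piraiduntiame.
Rule 2 (post-nasal voicing): /t/ is a voiceless stop immediately after the nasal /n/, so it voices to [d]. /piraiduntiame/ → piraidundiame.
Rule 3 (intervocalic spirantization): /d/ is a stop between vowels /i/ and /u/, so it spirantizes to the fricative [z]. /piraidundiame/ → piraizundiame.
Rule 4 (final vowel raising): /e/ is a mid vowel in word-final position, so it raises to [i]. /piraizundiame/ → piraizundiami.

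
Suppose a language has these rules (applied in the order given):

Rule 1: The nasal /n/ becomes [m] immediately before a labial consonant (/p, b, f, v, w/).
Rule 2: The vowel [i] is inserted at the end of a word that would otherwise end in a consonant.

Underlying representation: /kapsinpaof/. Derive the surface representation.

Rule 1 (nasal place assimilation): /n/ precedes the labial consonant /p/, so it assimilates in place to [m]. /kapsinpaof/ → kapsimpaof.
Rule 2 (final i-epenthesis): the form ends in the consonant /f/, so [i] is inserted word-finally. /kapsimpaof/ → kapsimpaofi.

kapsimpaofi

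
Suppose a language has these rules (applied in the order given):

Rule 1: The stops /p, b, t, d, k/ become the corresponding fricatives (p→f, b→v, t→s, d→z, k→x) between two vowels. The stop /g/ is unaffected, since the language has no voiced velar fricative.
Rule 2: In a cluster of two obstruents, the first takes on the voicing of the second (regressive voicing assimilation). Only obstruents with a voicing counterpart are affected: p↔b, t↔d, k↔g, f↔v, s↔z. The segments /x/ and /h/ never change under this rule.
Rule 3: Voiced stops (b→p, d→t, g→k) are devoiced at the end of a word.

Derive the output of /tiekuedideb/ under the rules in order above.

tiexuezizep

Rule 1 (intervocalic spirantization): /k/ is a stop between vowels /e/ and /u/, so it spirantizes to the fricative [x]. /d/ is a stop between vowels /e/ and /i/, so it spirantizes to the fricative [z]. /d/ is a stop between vowels /i/ and /e/, so it spirantizes to the fricative [z]. /tiekuedideb/ → tiexuezizeb.
Rule 2 (regressive voicing assimilation): no segment meets the environment; /tiexuezizeb/ is unchanged.
Rule 3 (final devoicing): /b/ is a voiced stop in word-final position, so it devoices to [p]. /tiexuezizeb/ → tiexuezizep.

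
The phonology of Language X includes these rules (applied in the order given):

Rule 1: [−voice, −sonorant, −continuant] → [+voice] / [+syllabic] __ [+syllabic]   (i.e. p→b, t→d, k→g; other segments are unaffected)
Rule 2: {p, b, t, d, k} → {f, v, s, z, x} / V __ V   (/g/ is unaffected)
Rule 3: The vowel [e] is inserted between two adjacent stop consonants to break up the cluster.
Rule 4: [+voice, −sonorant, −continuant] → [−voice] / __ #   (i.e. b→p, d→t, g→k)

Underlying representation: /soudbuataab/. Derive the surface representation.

soudebuazaap

Rule 1 (intervocalic voicing): /t/ is a voiceless stop between vowels /a/ and /a/, so it voices to [d]. /soudbuataab/ → soudbuadaab.
Rule 2 (intervocalic spirantization): /d/ is a stop between vowels /a/ and /a/, so it spirantizes to the fricative [z]. /soudbuadaab/ → soudbuazaab.
Rule 3 (stop-cluster e-epenthesis): /d/ and /b/ form a stop–stop cluster, so [e] is inserted between them. /soudbuazaab/ → soudebuazaab.
Rule 4 (final devoicing): /b/ is a voiced stop in word-final position, so it devoices to [p]. /soudebuazaab/ → soudebuazaap.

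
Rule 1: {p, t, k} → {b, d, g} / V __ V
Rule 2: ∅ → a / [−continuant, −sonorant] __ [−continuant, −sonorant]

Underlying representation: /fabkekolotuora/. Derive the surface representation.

Rule 1 (intervocalic voicing): /k/ is a voiceless stop between vowels /e/ and /o/, so it voices to [g]. /t/ is a voiceless stop between vowels /o/ and /u/, so it voices to [d]. /fabkekolotuora/ → fabkegoloduora.
Rule 2 (stop-cluster a-epenthesis): /b/ and /k/ form a stop–stop cluster, so [a] is inserted between them. /fabkegoloduora/ → fabakegoloduora.

fabakegoloduora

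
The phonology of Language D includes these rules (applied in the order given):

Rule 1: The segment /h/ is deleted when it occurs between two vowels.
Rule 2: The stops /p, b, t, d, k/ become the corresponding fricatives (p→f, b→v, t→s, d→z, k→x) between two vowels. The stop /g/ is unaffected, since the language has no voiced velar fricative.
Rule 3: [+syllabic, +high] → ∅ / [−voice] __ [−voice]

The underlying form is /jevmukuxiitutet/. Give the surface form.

Rule 1 (intervocalic h-deletion): no segment meets the environment; /jevmukuxiitutet/ is unchanged.
Rule 2 (intervocalic spirantization): /k/ is a stop between vowels /u/ and /u/, so it spirantizes to the fricative [x]. /t/ is a stop between vowels /i/ and /u/, so it spirantizes to the fricative [s]. /t/ is a stop between vowels /u/ and /e/, so it spirantizes to the fricative [s]. /jevmukuxiitutet/ → jevmuxuxiisuset.
Rule 3 (high vowel syncope): /u/ is a high vowel flanked by voiceless consonants /x/ and /x/, so it deletes. /u/ is a high vowel flanked by voiceless consonants /s/ and /s/, so it deletes. /jevmuxuxiisuset/ → jevmuxxiisset.

jevmuxxiisset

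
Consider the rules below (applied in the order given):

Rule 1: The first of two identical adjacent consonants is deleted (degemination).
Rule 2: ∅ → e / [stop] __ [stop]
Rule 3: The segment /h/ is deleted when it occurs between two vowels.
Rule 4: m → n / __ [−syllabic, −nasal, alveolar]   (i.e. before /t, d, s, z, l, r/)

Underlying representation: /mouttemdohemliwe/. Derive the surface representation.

moutendoenliwe

Rule 1 (degemination): /tt/ is a geminate; the first /t/ deletes. /mouttemdohemliwe/ → moutemdohemliwe.
Rule 2 (stop-cluster e-epenthesis): no segment meets the environment; /moutemdohemliwe/ is unchanged.
Rule 3 (intervocalic h-deletion): /h/ occurs between vowels /o/ and /e/, so it deletes. /moutemdohemliwe/ → moutemdoemliwe.
Rule 4 (nasal place assimilation): /m/ precedes the alveolar consonant /d/, so it assimilates in place to [n]. /m/ precedes the alveolar consonant /l/, so it assimilates in place to [n]. /moutemdoemliwe/ → moutendoenliwe.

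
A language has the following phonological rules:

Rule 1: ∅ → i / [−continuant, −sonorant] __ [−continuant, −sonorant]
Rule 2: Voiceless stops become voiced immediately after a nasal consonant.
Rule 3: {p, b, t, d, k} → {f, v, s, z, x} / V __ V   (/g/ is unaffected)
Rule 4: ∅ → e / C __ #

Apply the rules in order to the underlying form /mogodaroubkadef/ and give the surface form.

Rule 1 (stop-cluster i-epenthesis): /b/ and /k/ form a stop–stop cluster, so [i] is inserted between them. /mogodaroubkadef/ → mogodaroubikadef.
Rule 2 (post-nasal voicing): no segment meets the environment; /mogodaroubikadef/ is unchanged.
Rule 3 (intervocalic spirantization): /d/ is a stop between vowels /o/ and /a/, so it spirantizes to the fricative [z]. /b/ is a stop between vowels /u/ and /i/, so it spirantizes to the fricative [v]. /k/ is a stop between vowels /i/ and /a/, so it spirantizes to the fricative [x]. /d/ is a stop between vowels /a/ and /e/, so it spirantizes to the fricative [z]. /mogodaroubikadef/ → mogozarouvixazef.
Rule 4 (final e-epenthesis): the form ends in the consonant /f/, so [e] is inserted word-finally. /mogozarouvixazef/ → mogozarouvixazefe.

mogozarouvixazefe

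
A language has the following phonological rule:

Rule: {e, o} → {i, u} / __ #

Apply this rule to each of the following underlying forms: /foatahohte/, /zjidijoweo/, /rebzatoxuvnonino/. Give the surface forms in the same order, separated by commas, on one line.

foatahohti, zjidijoweu, rebzatoxuvnoninu

/foatahohte/: /e/ is a mid vowel in word-final position, so it raises to [i]. → [foatahohti].
/zjidijoweo/: /o/ is a mid vowel in word-final position, so it raises to [u]. → [zjidijoweu].
/rebzatoxuvnonino/: /o/ is a mid vowel in word-final position, so it raises to [u]. → [rebzatoxuvnoninu].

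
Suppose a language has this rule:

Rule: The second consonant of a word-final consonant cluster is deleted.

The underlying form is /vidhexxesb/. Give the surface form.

/b/ is the second consonant of a word-final cluster /sb/, so it deletes.
The other instances of /v/, /d/, /h/, /x/, /s/ do not occur in the required environment and remain unchanged.
Surface form: [vidhexxes].

vidhexxes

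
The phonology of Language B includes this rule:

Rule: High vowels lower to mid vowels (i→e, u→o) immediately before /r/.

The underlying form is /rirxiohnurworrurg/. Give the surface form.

rerxiohnorworrorg

/i/ is a high vowel immediately before /r/, so it lowers to [e].
/u/ is a high vowel immediately before /r/, so it lowers to [o].
/u/ is a high vowel immediately before /r/, so it lowers to [o].
The other instance of /i/ does not occur in the required environment and remains unchanged.
Surface form: [rerxiohnorworrorg].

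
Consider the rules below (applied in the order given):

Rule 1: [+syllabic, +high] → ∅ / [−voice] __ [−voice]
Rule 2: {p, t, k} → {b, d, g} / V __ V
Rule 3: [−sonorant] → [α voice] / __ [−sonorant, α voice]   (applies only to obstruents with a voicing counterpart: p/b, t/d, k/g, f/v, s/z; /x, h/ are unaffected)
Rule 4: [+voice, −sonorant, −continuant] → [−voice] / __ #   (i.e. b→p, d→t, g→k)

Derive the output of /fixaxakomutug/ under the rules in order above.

fxaxagomuduk

Rule 1 (high vowel syncope): /i/ is a high vowel flanked by voiceless consonants /f/ and /x/, so it deletes. /fixaxakomutug/ → fxaxakomutug.
Rule 2 (intervocalic voicing): /k/ is a voiceless stop between vowels /a/ and /o/, so it voices to [g]. /t/ is a voiceless stop between vowels /u/ and /u/, so it voices to [d]. /fxaxakomutug/ → fxaxagomudug.
Rule 3 (regressive voicing assimilation): no segment meets the environment; /fxaxagomudug/ is unchanged.
Rule 4 (final devoicing): /g/ is a voiced stop in word-final position, so it devoices to [k]. /fxaxagomudug/ → fxaxagomuduk.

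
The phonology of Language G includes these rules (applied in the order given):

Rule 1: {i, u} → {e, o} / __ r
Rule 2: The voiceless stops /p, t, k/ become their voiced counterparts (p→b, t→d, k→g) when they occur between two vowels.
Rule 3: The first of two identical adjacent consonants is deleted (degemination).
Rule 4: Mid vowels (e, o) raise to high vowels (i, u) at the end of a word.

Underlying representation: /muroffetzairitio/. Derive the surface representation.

morofetzaeridiu

Rule 1 (pre-rhotic lowering): /u/ is a high vowel immediately before /r/, so it lowers to [o]. /i/ is a high vowel immediately before /r/, so it lowers to [e]. /muroffetzairitio/ → moroffetzaeritio.
Rule 2 (intervocalic voicing): /t/ is a voiceless stop between vowels /i/ and /i/, so it voices to [d]. /moroffetzaeritio/ → moroffetzaeridio.
Rule 3 (degemination): /ff/ is a geminate; the first /f/ deletes. /moroffetzaeridio/ → morofetzaeridio.
Rule 4 (final vowel raising): /o/ is a mid vowel in word-final position, so it raises to [u]. /morofetzaeridio/ → morofetzaeridiu.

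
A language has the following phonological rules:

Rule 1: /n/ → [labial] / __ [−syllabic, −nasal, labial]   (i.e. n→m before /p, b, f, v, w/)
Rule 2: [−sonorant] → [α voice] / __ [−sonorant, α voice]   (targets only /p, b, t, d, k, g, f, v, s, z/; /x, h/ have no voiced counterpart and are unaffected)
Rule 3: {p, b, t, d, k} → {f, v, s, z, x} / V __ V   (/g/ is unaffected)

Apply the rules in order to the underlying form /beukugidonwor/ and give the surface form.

beuxugizomwor

Rule 1 (nasal place assimilation): /n/ precedes the labial consonant /w/, so it assimilates in place to [m]. /beukugidonwor/ → beukugidomwor.
Rule 2 (regressive voicing assimilation): no segment meets the environment; /beukugidomwor/ is unchanged.
Rule 3 (intervocalic spirantization): /k/ is a stop between vowels /u/ and /u/, so it spirantizes to the fricative [x]. /d/ is a stop between vowels /i/ and /o/, so it spirantizes to the fricative [z]. /beukugidomwor/ → beuxugizomwor.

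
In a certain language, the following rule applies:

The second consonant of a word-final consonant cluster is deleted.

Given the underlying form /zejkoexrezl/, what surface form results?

/l/ is the second consonant of a word-final cluster /zl/, so it deletes.
The other instances of /z/, /j/, /k/, /x/, /r/ do not occur in the required environment and remain unchanged.
Surface form: [zejkoexrez].

zejkoexrez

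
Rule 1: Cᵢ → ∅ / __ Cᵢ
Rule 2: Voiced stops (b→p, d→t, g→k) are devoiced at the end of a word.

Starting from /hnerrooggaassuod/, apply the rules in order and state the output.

Rule 1 (degemination): /rr/ is a geminate; the first /r/ deletes. /gg/ is a geminate; the first /g/ deletes. /ss/ is a geminate; the first /s/ deletes. /hnerrooggaassuod/ → hneroogaasuod.
Rule 2 (final devoicing): /d/ is a voiced stop in word-final position, so it devoices to [t]. /hneroogaasuod/ → hneroogaasuot.

hneroogaasuot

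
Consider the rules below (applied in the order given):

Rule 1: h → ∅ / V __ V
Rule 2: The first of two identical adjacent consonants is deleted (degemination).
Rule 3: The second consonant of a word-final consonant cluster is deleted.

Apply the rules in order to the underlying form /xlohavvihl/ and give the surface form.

xloavih

Rule 1 (intervocalic h-deletion): /h/ occurs between vowels /o/ and /a/, so it deletes. /xlohavvihl/ → xloavvihl.
Rule 2 (degemination): /vv/ is a geminate; the first /v/ deletes. /xloavvihl/ → xloavihl.
Rule 3 (final cluster simplification): /l/ is the second consonant of a word-final cluster /hl/, so it deletes. /xloavihl/ → xloavih.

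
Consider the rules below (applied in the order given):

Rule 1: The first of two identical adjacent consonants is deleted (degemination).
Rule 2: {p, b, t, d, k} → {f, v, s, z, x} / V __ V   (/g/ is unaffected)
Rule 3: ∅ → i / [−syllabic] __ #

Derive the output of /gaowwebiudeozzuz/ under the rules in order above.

Rule 1 (degemination): /ww/ is a geminate; the first /w/ deletes. /zz/ is a geminate; the first /z/ deletes. /gaowwebiudeozzuz/ → gaowebiudeozuz.
Rule 2 (intervocalic spirantization): /b/ is a stop between vowels /e/ and /i/, so it spirantizes to the fricative [v]. /d/ is a stop between vowels /u/ and /e/, so it spirantizes to the fricative [z]. /gaowebiudeozuz/ → gaoweviuzeozuz.
Rule 3 (final i-epenthesis): the form ends in the consonant /z/, so [i] is inserted word-finally. /gaoweviuzeozuz/ → gaoweviuzeozuzi.

gaoweviuzeozuzi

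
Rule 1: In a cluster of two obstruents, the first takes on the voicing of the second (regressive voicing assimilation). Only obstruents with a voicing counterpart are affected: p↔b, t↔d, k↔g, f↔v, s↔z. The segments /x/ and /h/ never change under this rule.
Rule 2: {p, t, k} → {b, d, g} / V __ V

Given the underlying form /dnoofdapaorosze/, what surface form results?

dnoovdabaorozze

Rule 1 (regressive voicing assimilation): /f/ precedes the voiced obstruent /d/, so it voices to [v] by assimilation. /s/ precedes the voiced obstruent /z/, so it voices to [z] by assimilation. /dnoofdapaorosze/ → dnoovdapaorozze.
Rule 2 (intervocalic voicing): /p/ is a voiceless stop between vowels /a/ and /a/, so it voices to [b]. /dnoovdapaorozze/ → dnoovdabaorozze.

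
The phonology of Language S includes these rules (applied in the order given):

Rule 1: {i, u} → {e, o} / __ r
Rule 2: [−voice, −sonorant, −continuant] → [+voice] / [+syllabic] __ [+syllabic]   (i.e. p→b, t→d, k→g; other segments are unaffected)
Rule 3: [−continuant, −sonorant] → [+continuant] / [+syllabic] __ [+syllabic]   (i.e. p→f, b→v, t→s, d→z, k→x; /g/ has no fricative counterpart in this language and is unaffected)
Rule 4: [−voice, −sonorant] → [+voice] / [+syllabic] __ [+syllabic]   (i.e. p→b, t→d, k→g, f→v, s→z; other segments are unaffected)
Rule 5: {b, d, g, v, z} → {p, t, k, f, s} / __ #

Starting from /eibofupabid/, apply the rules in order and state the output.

Rule 1 (pre-rhotic lowering): no segment meets the environment; /eibofupabid/ is unchanged.
Rule 2 (intervocalic voicing): /p/ is a voiceless stop between vowels /u/ and /a/, so it voices to [b]. /eibofupabid/ → eibofubabid.
Rule 3 (intervocalic spirantization): /b/ is a stop between vowels /i/ and /o/, so it spirantizes to the fricative [v]. /b/ is a stop between vowels /u/ and /a/, so it spirantizes to the fricative [v]. /b/ is a stop between vowels /a/ and /i/, so it spirantizes to the fricative [v]. /eibofubabid/ → eivofuvavid.
Rule 4 (intervocalic voicing): /f/ is a voiceless obstruent between vowels /o/ and /u/, so it voices to [v]. /eivofuvavid/ → eivovuvavid.
Rule 5 (final devoicing): /d/ is a voiced obstruent in word-final position, so it devoices to [t]. /eivovuvavid/ → eivovuvavit.

eivovuvavit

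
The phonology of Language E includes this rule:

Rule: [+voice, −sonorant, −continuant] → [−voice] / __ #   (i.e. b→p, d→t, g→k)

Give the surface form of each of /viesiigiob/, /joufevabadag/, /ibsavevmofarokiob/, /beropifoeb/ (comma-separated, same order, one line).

viesiigiop, joufevabadak, ibsavevmofarokiop, beropifoep

/viesiigiob/: /b/ is a voiced stop in word-final position, so it devoices to [p]. → [viesiigiop].
/joufevabadag/: /g/ is a voiced stop in word-final position, so it devoices to [k]. → [joufevabadak].
/ibsavevmofarokiob/: /b/ is a voiced stop in word-final position, so it devoices to [p]. → [ibsavevmofarokiop].
/beropifoeb/: /b/ is a voiced stop in word-final position, so it devoices to [p]. → [beropifoep].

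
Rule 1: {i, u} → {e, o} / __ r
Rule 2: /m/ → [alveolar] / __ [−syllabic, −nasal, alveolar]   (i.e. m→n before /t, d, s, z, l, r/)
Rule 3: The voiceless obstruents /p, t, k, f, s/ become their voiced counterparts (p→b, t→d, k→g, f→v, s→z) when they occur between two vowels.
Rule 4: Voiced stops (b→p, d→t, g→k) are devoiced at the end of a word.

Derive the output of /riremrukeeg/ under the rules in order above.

rerenrugeek

Rule 1 (pre-rhotic lowering): /i/ is a high vowel immediately before /r/, so it lowers to [e]. /riremrukeeg/ → reremrukeeg.
Rule 2 (nasal place assimilation): /m/ precedes the alveolar consonant /r/, so it assimilates in place to [n]. /reremrukeeg/ → rerenrukeeg.
Rule 3 (intervocalic voicing): /k/ is a voiceless obstruent between vowels /u/ and /e/, so it voices to [g]. /rerenrukeeg/ → rerenrugeeg.
Rule 4 (final devoicing): /g/ is a voiced stop in word-final position, so it devoices to [k]. /rerenrugeeg/ → rerenrugeek.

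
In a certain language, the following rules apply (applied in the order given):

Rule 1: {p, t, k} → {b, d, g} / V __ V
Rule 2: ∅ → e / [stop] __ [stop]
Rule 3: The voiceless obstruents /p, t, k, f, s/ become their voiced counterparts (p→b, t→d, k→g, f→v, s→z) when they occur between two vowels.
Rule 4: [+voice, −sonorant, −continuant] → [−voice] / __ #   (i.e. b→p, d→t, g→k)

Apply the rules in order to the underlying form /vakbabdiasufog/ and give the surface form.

vagebabediazuvok

Rule 1 (intervocalic voicing): no segment meets the environment; /vakbabdiasufog/ is unchanged.
Rule 2 (stop-cluster e-epenthesis): /k/ and /b/ form a stop–stop cluster, so [e] is inserted between them. /b/ and /d/ form a stop–stop cluster, so [e] is inserted between them. /vakbabdiasufog/ → vakebabediasufog.
Rule 3 (intervocalic voicing): /k/ is a voiceless obstruent between vowels /a/ and /e/, so it voices to [g]. /s/ is a voiceless obstruent between vowels /a/ and /u/, so it voices to [z]. /f/ is a voiceless obstruent between vowels /u/ and /o/, so it voices to [v]. /vakebabediasufog/ → vagebabediazuvog.
Rule 4 (final devoicing): /g/ is a voiced stop in word-final position, so it devoices to [k]. /vagebabediazuvog/ → vagebabediazuvok.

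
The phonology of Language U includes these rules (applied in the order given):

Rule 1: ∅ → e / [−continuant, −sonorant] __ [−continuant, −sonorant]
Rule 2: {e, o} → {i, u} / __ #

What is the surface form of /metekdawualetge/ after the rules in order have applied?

Rule 1 (stop-cluster e-epenthesis): /k/ and /d/ form a stop–stop cluster, so [e] is inserted between them. /t/ and /g/ form a stop–stop cluster, so [e] is inserted between them. /metekdawualetge/ → metekedawualetege.
Rule 2 (final vowel raising): /e/ is a mid vowel in word-final position, so it raises to [i]. /metekedawualetege/ → metekedawualetegi.

metekedawualetegi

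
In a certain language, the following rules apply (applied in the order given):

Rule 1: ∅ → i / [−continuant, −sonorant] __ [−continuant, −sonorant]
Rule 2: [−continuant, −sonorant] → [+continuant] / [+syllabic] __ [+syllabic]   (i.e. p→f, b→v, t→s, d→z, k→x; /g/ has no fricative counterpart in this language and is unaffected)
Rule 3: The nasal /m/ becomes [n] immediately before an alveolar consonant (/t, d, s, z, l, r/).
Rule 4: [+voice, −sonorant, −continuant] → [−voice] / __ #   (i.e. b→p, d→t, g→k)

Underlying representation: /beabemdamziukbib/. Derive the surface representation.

beavendanziuxivip

Rule 1 (stop-cluster i-epenthesis): /k/ and /b/ form a stop–stop cluster, so [i] is inserted between them. /beabemdamziukbib/ → beabemdamziukibib.
Rule 2 (intervocalic spirantization): /b/ is a stop between vowels /a/ and /e/, so it spirantizes to the fricative [v]. /k/ is a stop between vowels /u/ and /i/, so it spirantizes to the fricative [x]. /b/ is a stop between vowels /i/ and /i/, so it spirantizes to the fricative [v]. /beabemdamziukibib/ → beavemdamziuxivib.
Rule 3 (nasal place assimilation): /m/ precedes the alveolar consonant /d/, so it assimilates in place to [n]. /m/ precedes the alveolar consonant /z/, so it assimilates in place to [n]. /beavemdamziuxivib/ → beavendanziuxivib.
Rule 4 (final devoicing): /b/ is a voiced stop in word-final position, so it devoices to [p]. /beavendanziuxivib/ → beavendanziuxivip.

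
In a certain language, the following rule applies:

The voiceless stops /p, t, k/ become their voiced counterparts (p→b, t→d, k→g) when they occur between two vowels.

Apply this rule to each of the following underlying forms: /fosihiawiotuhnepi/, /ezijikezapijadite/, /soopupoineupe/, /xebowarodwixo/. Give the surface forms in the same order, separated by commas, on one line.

/fosihiawiotuhnepi/: /t/ is a voiceless stop between vowels /o/ and /u/, so it voices to [d]. /p/ is a voiceless stop between vowels /e/ and /i/, so it voices to [b]. → [fosihiawioduhnebi].
/ezijikezapijadite/: /k/ is a voiceless stop between vowels /i/ and /e/, so it voices to [g]. /p/ is a voiceless stop between vowels /a/ and /i/, so it voices to [b]. /t/ is a voiceless stop between vowels /i/ and /e/, so it voices to [d]. → [ezijigezabijadide].
/soopupoineupe/: /p/ is a voiceless stop between vowels /o/ and /u/, so it voices to [b]. /p/ is a voiceless stop between vowels /u/ and /o/, so it voices to [b]. /p/ is a voiceless stop between vowels /u/ and /e/, so it voices to [b]. → [soobuboineube].
/xebowarodwixo/: the rule's environment is not met; surfaces unchanged as [xebowarodwixo].

fosihiawioduhnebi, ezijigezabijadide, soobuboineube, xebowarodwixo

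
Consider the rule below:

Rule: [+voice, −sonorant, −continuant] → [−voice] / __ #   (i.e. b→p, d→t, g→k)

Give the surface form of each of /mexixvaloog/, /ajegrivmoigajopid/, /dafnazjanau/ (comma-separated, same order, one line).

mexixvalook, ajegrivmoigajopit, dafnazjanau

/mexixvaloog/: /g/ is a voiced stop in word-final position, so it devoices to [k]. → [mexixvalook].
/ajegrivmoigajopid/: /d/ is a voiced stop in word-final position, so it devoices to [t]. → [ajegrivmoigajopit].
/dafnazjanau/: the rule's environment is not met; surfaces unchanged as [dafnazjanau].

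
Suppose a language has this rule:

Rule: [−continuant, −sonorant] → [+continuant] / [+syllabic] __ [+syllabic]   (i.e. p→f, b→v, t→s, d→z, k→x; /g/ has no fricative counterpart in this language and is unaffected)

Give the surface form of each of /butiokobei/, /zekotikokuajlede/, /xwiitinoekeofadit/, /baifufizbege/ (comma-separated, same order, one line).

/butiokobei/: /t/ is a stop between vowels /u/ and /i/, so it spirantizes to the fricative [s]. /k/ is a stop between vowels /o/ and /o/, so it spirantizes to the fricative [x]. /b/ is a stop between vowels /o/ and /e/, so it spirantizes to the fricative [v]. → [busioxovei].
/zekotikokuajlede/: /k/ is a stop between vowels /e/ and /o/, so it spirantizes to the fricative [x]. /t/ is a stop between vowels /o/ and /i/, so it spirantizes to the fricative [s]. /k/ is a stop between vowels /i/ and /o/, so it spirantizes to the fricative [x]. /k/ is a stop between vowels /o/ and /u/, so it spirantizes to the fricative [x]. /d/ is a stop between vowels /e/ and /e/, so it spirantizes to the fricative [z]. → [zexosixoxuajleze].
/xwiitinoekeofadit/: /t/ is a stop between vowels /i/ and /i/, so it spirantizes to the fricative [s]. /k/ is a stop between vowels /e/ and /e/, so it spirantizes to the fricative [x]. /d/ is a stop between vowels /a/ and /i/, so it spirantizes to the fricative [z]. → [xwiisinoexeofazit].
/baifufizbege/: the rule's environment is not met; surfaces unchanged as [baifufizbege].

busioxovei, zexosixoxuajleze, xwiisinoexeofazit, baifufizbege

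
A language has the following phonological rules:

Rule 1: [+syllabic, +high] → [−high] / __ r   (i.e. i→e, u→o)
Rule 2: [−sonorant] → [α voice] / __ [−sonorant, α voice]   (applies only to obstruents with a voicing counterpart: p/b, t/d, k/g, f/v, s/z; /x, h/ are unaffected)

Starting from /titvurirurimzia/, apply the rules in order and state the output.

Rule 1 (pre-rhotic lowering): /u/ is a high vowel immediately before /r/, so it lowers to [o]. /i/ is a high vowel immediately before /r/, so it lowers to [e]. /u/ is a high vowel immediately before /r/, so it lowers to [o]. /titvurirurimzia/ → titvorerorimzia.
Rule 2 (regressive voicing assimilation): /t/ precedes the voiced obstruent /v/, so it voices to [d] by assimilation. /titvorerorimzia/ → tidvorerorimzia.

tidvorerorimzia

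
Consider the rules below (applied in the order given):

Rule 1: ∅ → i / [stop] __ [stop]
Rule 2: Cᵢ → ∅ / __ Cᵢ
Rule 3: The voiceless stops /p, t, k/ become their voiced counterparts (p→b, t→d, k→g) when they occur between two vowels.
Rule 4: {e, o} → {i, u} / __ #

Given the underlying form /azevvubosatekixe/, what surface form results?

azevubosadegixi

Rule 1 (stop-cluster i-epenthesis): no segment meets the environment; /azevvubosatekixe/ is unchanged.
Rule 2 (degemination): /vv/ is a geminate; the first /v/ deletes. /azevvubosatekixe/ → azevubosatekixe.
Rule 3 (intervocalic voicing): /t/ is a voiceless stop between vowels /a/ and /e/, so it voices to [d]. /k/ is a voiceless stop between vowels /e/ and /i/, so it voices to [g]. /azevubosatekixe/ → azevubosadegixe.
Rule 4 (final vowel raising): /e/ is a mid vowel in word-final position, so it raises to [i]. /azevubosadegixe/ → azevubosadegixi.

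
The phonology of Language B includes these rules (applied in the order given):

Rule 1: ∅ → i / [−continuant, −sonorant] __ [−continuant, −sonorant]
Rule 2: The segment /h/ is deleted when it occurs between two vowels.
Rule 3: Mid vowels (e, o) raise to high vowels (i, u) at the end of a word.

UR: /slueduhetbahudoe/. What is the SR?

Rule 1 (stop-cluster i-epenthesis): /t/ and /b/ form a stop–stop cluster, so [i] is inserted between them. /slueduhetbahudoe/ → slueduhetibahudoe.
Rule 2 (intervocalic h-deletion): /h/ occurs between vowels /u/ and /e/, so it deletes. /h/ occurs between vowels /a/ and /u/, so it deletes. /slueduhetibahudoe/ → slueduetibaudoe.
Rule 3 (final vowel raising): /e/ is a mid vowel in word-final position, so it raises to [i]. /slueduetibaudoe/ → slueduetibaudoi.

slueduetibaudoi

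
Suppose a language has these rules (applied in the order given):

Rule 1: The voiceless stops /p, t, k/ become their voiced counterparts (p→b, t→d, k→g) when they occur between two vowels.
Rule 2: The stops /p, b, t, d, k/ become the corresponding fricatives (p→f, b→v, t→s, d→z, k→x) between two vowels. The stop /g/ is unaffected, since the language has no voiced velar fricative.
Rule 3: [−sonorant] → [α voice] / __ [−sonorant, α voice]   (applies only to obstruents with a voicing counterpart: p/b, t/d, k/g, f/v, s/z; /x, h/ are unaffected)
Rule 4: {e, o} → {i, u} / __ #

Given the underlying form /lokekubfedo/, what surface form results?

Rule 1 (intervocalic voicing): /k/ is a voiceless stop between vowels /o/ and /e/, so it voices to [g]. /k/ is a voiceless stop between vowels /e/ and /u/, so it voices to [g]. /lokekubfedo/ → logegubfedo.
Rule 2 (intervocalic spirantization): /d/ is a stop between vowels /e/ and /o/, so it spirantizes to the fricative [z]. /logegubfedo/ → logegubfezo.
Rule 3 (regressive voicing assimilation): /b/ precedes the voiceless obstruent /f/, so it devoices to [p] by assimilation. /logegubfezo/ → logegupfezo.
Rule 4 (final vowel raising): /o/ is a mid vowel in word-final position, so it raises to [u]. /logegupfezo/ → logegupfezu.

logegupfezu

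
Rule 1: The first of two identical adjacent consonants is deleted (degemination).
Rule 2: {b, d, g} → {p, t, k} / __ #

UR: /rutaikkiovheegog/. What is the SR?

Rule 1 (degemination): /kk/ is a geminate; the first /k/ deletes. /rutaikkiovheegog/ → rutaikiovheegog.
Rule 2 (final devoicing): /g/ is a voiced stop in word-final position, so it devoices to [k]. /rutaikiovheegog/ → rutaikiovheegok.

rutaikiovheegok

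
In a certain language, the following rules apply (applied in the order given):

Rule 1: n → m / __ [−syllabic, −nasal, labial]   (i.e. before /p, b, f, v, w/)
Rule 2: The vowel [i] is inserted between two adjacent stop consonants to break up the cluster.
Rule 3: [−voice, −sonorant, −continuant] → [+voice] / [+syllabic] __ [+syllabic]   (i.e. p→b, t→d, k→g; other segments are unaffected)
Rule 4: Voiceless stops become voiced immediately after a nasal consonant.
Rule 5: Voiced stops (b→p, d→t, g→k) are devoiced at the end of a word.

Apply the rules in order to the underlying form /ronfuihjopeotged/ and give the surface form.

Rule 1 (nasal place assimilation): /n/ precedes the labial consonant /f/, so it assimilates in place to [m]. /ronfuihjopeotged/ → romfuihjopeotged.
Rule 2 (stop-cluster i-epenthesis): /t/ and /g/ form a stop–stop cluster, so [i] is inserted between them. /romfuihjopeotged/ → romfuihjopeotiged.
Rule 3 (intervocalic voicing): /p/ is a voiceless stop between vowels /o/ and /e/, so it voices to [b]. /t/ is a voiceless stop between vowels /o/ and /i/, so it voices to [d]. /romfuihjopeotiged/ → romfuihjobeodiged.
Rule 4 (post-nasal voicing): no segment meets the environment; /romfuihjobeodiged/ is unchanged.
Rule 5 (final devoicing): /d/ is a voiced stop in word-final position, so it devoices to [t]. /romfuihjobeodiged/ → romfuihjobeodiget.

romfuihjobeodiget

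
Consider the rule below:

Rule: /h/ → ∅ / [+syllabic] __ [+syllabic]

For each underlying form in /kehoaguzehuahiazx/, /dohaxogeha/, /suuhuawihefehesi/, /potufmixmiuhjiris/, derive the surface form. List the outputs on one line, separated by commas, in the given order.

keoaguzeuaiazx, doaxogea, suuuawiefeesi, potufmixmiuhjiris

/kehoaguzehuahiazx/: /h/ occurs between vowels /e/ and /o/, so it deletes. /h/ occurs between vowels /e/ and /u/, so it deletes. /h/ occurs between vowels /a/ and /i/, so it deletes. → [keoaguzeuaiazx].
/dohaxogeha/: /h/ occurs between vowels /o/ and /a/, so it deletes. /h/ occurs between vowels /e/ and /a/, so it deletes. → [doaxogea].
/suuhuawihefehesi/: /h/ occurs between vowels /u/ and /u/, so it deletes. /h/ occurs between vowels /i/ and /e/, so it deletes. /h/ occurs between vowels /e/ and /e/, so it deletes. → [suuuawiefeesi].
/potufmixmiuhjiris/: the rule's environment is not met; surfaces unchanged as [potufmixmiuhjiris].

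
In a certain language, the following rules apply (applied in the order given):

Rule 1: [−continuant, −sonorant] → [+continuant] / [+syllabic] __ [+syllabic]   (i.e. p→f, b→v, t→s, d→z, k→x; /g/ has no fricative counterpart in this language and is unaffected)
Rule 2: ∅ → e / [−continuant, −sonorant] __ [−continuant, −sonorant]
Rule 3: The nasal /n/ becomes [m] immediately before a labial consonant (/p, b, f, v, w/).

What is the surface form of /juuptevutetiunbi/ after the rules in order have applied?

Rule 1 (intervocalic spirantization): /t/ is a stop between vowels /u/ and /e/, so it spirantizes to the fricative [s]. /t/ is a stop between vowels /e/ and /i/, so it spirantizes to the fricative [s]. /juuptevutetiunbi/ → juuptevusesiunbi.
Rule 2 (stop-cluster e-epenthesis): /p/ and /t/ form a stop–stop cluster, so [e] is inserted between them. /juuptevusesiunbi/ → juupetevusesiunbi.
Rule 3 (nasal place assimilation): /n/ precedes the labial consonant /b/, so it assimilates in place to [m]. /juupetevusesiunbi/ → juupetevusesiumbi.

juupetevusesiumbi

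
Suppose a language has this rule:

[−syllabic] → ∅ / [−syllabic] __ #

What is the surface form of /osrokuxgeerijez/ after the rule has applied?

No segment of /osrokuxgeerijez/ meets the structural description of the rule, so the form surfaces unchanged.

osrokuxgeerijez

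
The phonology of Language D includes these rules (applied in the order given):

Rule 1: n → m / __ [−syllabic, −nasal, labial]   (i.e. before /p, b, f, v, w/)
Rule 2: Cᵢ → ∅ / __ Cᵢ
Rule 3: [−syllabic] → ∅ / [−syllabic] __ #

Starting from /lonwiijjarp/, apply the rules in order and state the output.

lomwiijar

Rule 1 (nasal place assimilation): /n/ precedes the labial consonant /w/, so it assimilates in place to [m]. /lonwiijjarp/ → lomwiijjarp.
Rule 2 (degemination): /jj/ is a geminate; the first /j/ deletes. /lomwiijjarp/ → lomwiijarp.
Rule 3 (final cluster simplification): /p/ is the second consonant of a word-final cluster /rp/, so it deletes. /lomwiijarp/ → lomwiijar.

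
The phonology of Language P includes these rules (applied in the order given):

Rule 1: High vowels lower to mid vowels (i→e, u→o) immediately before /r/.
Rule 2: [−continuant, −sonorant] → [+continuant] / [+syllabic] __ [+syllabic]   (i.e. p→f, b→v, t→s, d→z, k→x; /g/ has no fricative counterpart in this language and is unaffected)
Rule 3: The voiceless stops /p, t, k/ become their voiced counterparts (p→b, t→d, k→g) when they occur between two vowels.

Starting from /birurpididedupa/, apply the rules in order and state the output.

Rule 1 (pre-rhotic lowering): /i/ is a high vowel immediately before /r/, so it lowers to [e]. /u/ is a high vowel immediately before /r/, so it lowers to [o]. /birurpididedupa/ → berorpididedupa.
Rule 2 (intervocalic spirantization): /d/ is a stop between vowels /i/ and /i/, so it spirantizes to the fricative [z]. /d/ is a stop between vowels /i/ and /e/, so it spirantizes to the fricative [z]. /d/ is a stop between vowels /e/ and /u/, so it spirantizes to the fricative [z]. /p/ is a stop between vowels /u/ and /a/, so it spirantizes to the fricative [f]. /berorpididedupa/ → berorpizizezufa.
Rule 3 (intervocalic voicing): no segment meets the environment; /berorpizizezufa/ is unchanged.

berorpizizezufa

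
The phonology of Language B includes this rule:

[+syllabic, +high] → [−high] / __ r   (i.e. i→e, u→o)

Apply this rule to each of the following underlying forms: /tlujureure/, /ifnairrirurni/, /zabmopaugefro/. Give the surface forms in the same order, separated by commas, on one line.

tlujoreore, ifnaerrerorni, zabmopaugefro

/tlujureure/: /u/ is a high vowel immediately before /r/, so it lowers to [o]. /u/ is a high vowel immediately before /r/, so it lowers to [o]. → [tlujoreore].
/ifnairrirurni/: /i/ is a high vowel immediately before /r/, so it lowers to [e]. /i/ is a high vowel immediately before /r/, so it lowers to [e]. /u/ is a high vowel immediately before /r/, so it lowers to [o]. → [ifnaerrerorni].
/zabmopaugefro/: the rule's environment is not met; surfaces unchanged as [zabmopaugefro].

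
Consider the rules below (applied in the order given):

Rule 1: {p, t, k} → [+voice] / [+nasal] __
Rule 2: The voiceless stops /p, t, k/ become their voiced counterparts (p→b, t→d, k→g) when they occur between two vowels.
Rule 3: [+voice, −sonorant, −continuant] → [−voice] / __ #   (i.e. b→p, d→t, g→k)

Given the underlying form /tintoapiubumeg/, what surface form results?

tindoabiubumek

Rule 1 (post-nasal voicing): /t/ is a voiceless stop immediately after the nasal /n/, so it voices to [d]. /tintoapiubumeg/ → tindoapiubumeg.
Rule 2 (intervocalic voicing): /p/ is a voiceless stop between vowels /a/ and /i/, so it voices to [b]. /tindoapiubumeg/ → tindoabiubumeg.
Rule 3 (final devoicing): /g/ is a voiced stop in word-final position, so it devoices to [k]. /tindoabiubumeg/ → tindoabiubumek.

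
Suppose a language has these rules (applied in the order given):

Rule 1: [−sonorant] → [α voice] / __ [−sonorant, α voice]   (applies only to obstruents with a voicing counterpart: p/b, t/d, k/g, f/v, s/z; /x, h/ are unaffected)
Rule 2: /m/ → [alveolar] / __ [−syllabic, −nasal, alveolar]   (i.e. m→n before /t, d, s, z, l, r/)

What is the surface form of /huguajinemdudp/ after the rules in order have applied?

huguajinendutp

Rule 1 (regressive voicing assimilation): /d/ precedes the voiceless obstruent /p/, so it devoices to [t] by assimilation. /huguajinemdudp/ → huguajinemdutp.
Rule 2 (nasal place assimilation): /m/ precedes the alveolar consonant /d/, so it assimilates in place to [n]. /huguajinemdutp/ → huguajinendutp.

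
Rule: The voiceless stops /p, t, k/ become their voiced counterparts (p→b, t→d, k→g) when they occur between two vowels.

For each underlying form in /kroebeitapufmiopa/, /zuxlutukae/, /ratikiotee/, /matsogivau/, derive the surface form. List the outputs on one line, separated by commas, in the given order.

kroebeidabufmioba, zuxludugae, radigiodee, matsogivau

/kroebeitapufmiopa/: /t/ is a voiceless stop between vowels /i/ and /a/, so it voices to [d]. /p/ is a voiceless stop between vowels /a/ and /u/, so it voices to [b]. /p/ is a voiceless stop between vowels /o/ and /a/, so it voices to [b]. → [kroebeidabufmioba].
/zuxlutukae/: /t/ is a voiceless stop between vowels /u/ and /u/, so it voices to [d]. /k/ is a voiceless stop between vowels /u/ and /a/, so it voices to [g]. → [zuxludugae].
/ratikiotee/: /t/ is a voiceless stop between vowels /a/ and /i/, so it voices to [d]. /k/ is a voiceless stop between vowels /i/ and /i/, so it voices to [g]. /t/ is a voiceless stop between vowels /o/ and /e/, so it voices to [d]. → [radigiodee].
/matsogivau/: the rule's environment is not met; surfaces unchanged as [matsogivau].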